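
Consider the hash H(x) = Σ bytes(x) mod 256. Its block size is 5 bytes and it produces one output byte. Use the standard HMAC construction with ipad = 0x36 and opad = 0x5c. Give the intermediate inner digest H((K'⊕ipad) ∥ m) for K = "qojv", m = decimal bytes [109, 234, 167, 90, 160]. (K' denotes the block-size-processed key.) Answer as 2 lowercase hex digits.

Key "qojv" = 71 6f 6a 76 is 4 bytes ≤ B = 5; zero-pad to 5 bytes: K' = 71 6f 6a 76 00.
K' ⊕ ipad = 47 59 5c 40 36.
Inner input = 47 59 5c 40 36 ∥ 6d ea a7 5a a0.
Inner hash: sum = 71+89+92+64+54+109+234+167+90+160 = 1130; mod 256 = 106 → 6a.

6a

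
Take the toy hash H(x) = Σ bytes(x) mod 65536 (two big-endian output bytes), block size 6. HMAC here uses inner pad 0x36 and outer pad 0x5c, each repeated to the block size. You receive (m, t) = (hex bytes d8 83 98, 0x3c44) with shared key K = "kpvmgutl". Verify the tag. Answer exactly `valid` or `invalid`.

Key "kpvmgutl" = 6b 70 76 6d 67 75 74 6c is 8 bytes > B = 6, so hash it first: H(key) = 03 7a, then zero-pad to 6 bytes: K' = 03 7a 00 00 00 00.
K' ⊕ ipad = 35 4c 36 36 36 36; K' ⊕ opad = 5f 26 5c 5c 5c 5c.
Inner hash: sum = 53+76+54+54+54+54+216+131+152 = 844 → 03 4c.
Outer hash (recomputed tag): sum = 95+38+92+92+92+92+3+76 = 580 → 02 44.
Recomputed tag = 0244; claimed = 3c44 → mismatch.

invalid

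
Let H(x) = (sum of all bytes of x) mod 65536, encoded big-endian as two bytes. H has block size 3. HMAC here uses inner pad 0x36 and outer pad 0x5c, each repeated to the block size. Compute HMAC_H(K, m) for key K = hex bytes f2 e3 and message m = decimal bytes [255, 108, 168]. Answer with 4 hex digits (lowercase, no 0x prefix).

02ae

Key hex bytes f2 e3 is 2 bytes ≤ B = 3; zero-pad to 3 bytes: K' = f2 e3 00.
K' ⊕ ipad = c4 d5 36.  K' ⊕ opad = ae bf 5c.
Inner input = (K'⊕ipad) ∥ m = c4 d5 36 ∥ ff 6c a8.
Inner hash: sum = 196+213+54+255+108+168 = 994 → 03 e2.
Outer input = (K'⊕opad) ∥ inner = ae bf 5c ∥ 03 e2.
Outer hash (tag): sum = 174+191+92+3+226 = 686 → 02 ae.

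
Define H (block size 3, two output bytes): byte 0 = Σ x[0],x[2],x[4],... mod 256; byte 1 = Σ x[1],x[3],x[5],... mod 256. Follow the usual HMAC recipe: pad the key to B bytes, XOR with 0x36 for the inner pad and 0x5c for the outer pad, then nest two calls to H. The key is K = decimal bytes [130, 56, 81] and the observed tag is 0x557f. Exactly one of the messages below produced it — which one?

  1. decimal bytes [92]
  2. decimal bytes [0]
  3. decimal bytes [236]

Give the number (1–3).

Key decimal bytes [130, 56, 81] = 82 38 51 is exactly B = 3 bytes: K' = 82 38 51.
K' ⊕ ipad = b4 0e 67; K' ⊕ opad = de 64 0d.
m1: inner = H(b4 0e 67 5c) = 1b 6a; tag = H(de 64 0d 1b 6a) = 557f ← matches
m2: inner = H(b4 0e 67 00) = 1b 0e; tag = H(de 64 0d 1b 0e) = f97f
m3: inner = H(b4 0e 67 ec) = 1b fa; tag = H(de 64 0d 1b fa) = e57f

1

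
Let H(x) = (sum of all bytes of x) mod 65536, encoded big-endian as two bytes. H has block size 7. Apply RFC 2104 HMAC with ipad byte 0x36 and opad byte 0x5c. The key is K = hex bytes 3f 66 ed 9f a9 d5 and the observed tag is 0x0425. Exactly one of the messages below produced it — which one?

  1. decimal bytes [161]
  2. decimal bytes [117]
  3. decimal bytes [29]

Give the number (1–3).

Key hex bytes 3f 66 ed 9f a9 d5 is 6 bytes ≤ B = 7; zero-pad to 7 bytes: K' = 3f 66 ed 9f a9 d5 00.
K' ⊕ ipad = 09 50 db a9 9f e3 36; K' ⊕ opad = 63 3a b1 c3 f5 89 5c.
m1: inner = H(09 50 db a9 9f e3 36 a1) = 04 36; tag = H(63 3a b1 c3 f5 89 5c 04 36) = 0425 ← matches
m2: inner = H(09 50 db a9 9f e3 36 75) = 04 0a; tag = H(63 3a b1 c3 f5 89 5c 04 0a) = 03f9
m3: inner = H(09 50 db a9 9f e3 36 1d) = 03 b2; tag = H(63 3a b1 c3 f5 89 5c 03 b2) = 04a0

1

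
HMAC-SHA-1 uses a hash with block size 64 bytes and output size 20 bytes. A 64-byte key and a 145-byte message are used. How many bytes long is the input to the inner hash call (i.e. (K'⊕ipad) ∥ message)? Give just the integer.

209

Key is 64 ≤ 64 bytes, zero-padded: |K'| = 64.
Inner input = (K'⊕ipad) ∥ m → 64 + 145 = 209 bytes.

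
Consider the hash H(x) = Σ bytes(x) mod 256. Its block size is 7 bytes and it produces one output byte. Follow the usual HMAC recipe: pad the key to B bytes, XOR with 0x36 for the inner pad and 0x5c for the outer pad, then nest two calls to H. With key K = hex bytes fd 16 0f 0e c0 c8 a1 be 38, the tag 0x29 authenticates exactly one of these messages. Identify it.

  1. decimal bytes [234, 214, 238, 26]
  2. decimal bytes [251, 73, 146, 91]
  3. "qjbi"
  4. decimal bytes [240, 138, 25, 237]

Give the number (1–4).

2

Key hex bytes fd 16 0f 0e c0 c8 a1 be 38 is 9 bytes > B = 7, so hash it first: H(key) = 4f, then zero-pad to 7 bytes: K' = 4f 00 00 00 00 00 00.
K' ⊕ ipad = 79 36 36 36 36 36 36; K' ⊕ opad = 13 5c 5c 5c 5c 5c 5c.
m1: inner = H(79 36 36 36 36 36 36 ea d6 ee 1a) = 85; tag = H(13 5c 5c 5c 5c 5c 5c 85) = c0
m2: inner = H(79 36 36 36 36 36 36 fb 49 92 5b) = ee; tag = H(13 5c 5c 5c 5c 5c 5c ee) = 29 ← matches
m3: inner = H(79 36 36 36 36 36 36 71 6a 62 69) = 63; tag = H(13 5c 5c 5c 5c 5c 5c 63) = 9e
m4: inner = H(79 36 36 36 36 36 36 f0 8a 19 ed) = 3d; tag = H(13 5c 5c 5c 5c 5c 5c 3d) = 78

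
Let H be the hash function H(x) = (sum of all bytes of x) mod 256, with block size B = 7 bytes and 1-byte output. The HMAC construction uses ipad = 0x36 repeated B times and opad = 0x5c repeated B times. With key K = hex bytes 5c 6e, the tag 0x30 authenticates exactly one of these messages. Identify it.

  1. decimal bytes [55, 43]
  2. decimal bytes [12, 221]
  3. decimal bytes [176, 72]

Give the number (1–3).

Key hex bytes 5c 6e is 2 bytes ≤ B = 7; zero-pad to 7 bytes: K' = 5c 6e 00 00 00 00 00.
K' ⊕ ipad = 6a 58 36 36 36 36 36; K' ⊕ opad = 00 32 5c 5c 5c 5c 5c.
m1: inner = H(6a 58 36 36 36 36 36 37 2b) = 32; tag = H(00 32 5c 5c 5c 5c 5c 32) = 30 ← matches
m2: inner = H(6a 58 36 36 36 36 36 0c dd) = b9; tag = H(00 32 5c 5c 5c 5c 5c b9) = b7
m3: inner = H(6a 58 36 36 36 36 36 b0 48) = c8; tag = H(00 32 5c 5c 5c 5c 5c c8) = c6

1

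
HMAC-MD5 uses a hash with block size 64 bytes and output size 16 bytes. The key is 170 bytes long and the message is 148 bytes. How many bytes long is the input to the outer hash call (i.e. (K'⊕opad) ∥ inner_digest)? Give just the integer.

80

Key is 170 > 64 bytes, so it is hashed to 16 bytes then zero-padded to 64: |K'| = 64.
Outer input = (K'⊕opad) ∥ H(inner) → 64 + 16 = 80 bytes.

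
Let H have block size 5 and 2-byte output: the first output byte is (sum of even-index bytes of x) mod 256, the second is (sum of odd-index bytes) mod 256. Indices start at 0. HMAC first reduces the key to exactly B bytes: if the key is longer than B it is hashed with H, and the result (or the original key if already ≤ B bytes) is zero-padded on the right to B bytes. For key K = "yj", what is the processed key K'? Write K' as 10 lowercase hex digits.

Key "yj" = 79 6a is 2 bytes ≤ B = 5; zero-pad to 5 bytes: K' = 79 6a 00 00 00.

796a000000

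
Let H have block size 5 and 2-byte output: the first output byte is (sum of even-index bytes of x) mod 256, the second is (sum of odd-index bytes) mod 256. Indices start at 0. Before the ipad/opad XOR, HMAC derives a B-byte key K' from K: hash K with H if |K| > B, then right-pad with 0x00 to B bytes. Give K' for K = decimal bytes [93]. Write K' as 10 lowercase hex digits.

5d00000000

Key decimal bytes [93] = 5d is 1 byte ≤ B = 5; zero-pad to 5 bytes: K' = 5d 00 00 00 00.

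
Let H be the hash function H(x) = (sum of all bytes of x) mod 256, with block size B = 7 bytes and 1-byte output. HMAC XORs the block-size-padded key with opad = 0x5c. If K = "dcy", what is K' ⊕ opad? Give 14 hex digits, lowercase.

Key "dcy" = 64 63 79 is 3 bytes ≤ B = 7; zero-pad to 7 bytes: K' = 64 63 79 00 00 00 00.
XOR each byte with 0x5c: 64⊕5c=38, 63⊕5c=3f, 79⊕5c=25, 00⊕5c=5c, 00⊕5c=5c, 00⊕5c=5c, 00⊕5c=5c.

383f255c5c5c5c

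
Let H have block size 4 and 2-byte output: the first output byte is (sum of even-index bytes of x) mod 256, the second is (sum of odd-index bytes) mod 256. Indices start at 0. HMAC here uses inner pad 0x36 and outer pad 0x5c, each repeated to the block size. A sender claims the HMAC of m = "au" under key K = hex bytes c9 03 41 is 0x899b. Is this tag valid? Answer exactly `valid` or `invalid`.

valid

Key hex bytes c9 03 41 is 3 bytes ≤ B = 4; zero-pad to 4 bytes: K' = c9 03 41 00.
K' ⊕ ipad = ff 35 77 36; K' ⊕ opad = 95 5f 1d 5c.
Inner hash: even-index sum = 471 mod 256 = 215; odd-index sum = 224 mod 256 = 224 → d7 e0.
Outer hash (recomputed tag): even-index sum = 393 mod 256 = 137; odd-index sum = 411 mod 256 = 155 → 89 9b.
Recomputed tag = 899b; claimed = 899b → match.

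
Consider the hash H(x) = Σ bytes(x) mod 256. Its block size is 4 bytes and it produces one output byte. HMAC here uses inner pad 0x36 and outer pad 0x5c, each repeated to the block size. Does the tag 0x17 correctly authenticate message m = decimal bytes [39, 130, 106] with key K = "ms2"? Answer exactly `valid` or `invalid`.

Key "ms2" = 6d 73 32 is 3 bytes ≤ B = 4; zero-pad to 4 bytes: K' = 6d 73 32 00.
K' ⊕ ipad = 5b 45 04 36; K' ⊕ opad = 31 2f 6e 5c.
Inner hash: sum = 91+69+4+54+39+130+106 = 493; mod 256 = 237 → ed.
Outer hash (recomputed tag): sum = 49+47+110+92+237 = 535; mod 256 = 23 → 17.
Recomputed tag = 17; claimed = 17 → match.

valid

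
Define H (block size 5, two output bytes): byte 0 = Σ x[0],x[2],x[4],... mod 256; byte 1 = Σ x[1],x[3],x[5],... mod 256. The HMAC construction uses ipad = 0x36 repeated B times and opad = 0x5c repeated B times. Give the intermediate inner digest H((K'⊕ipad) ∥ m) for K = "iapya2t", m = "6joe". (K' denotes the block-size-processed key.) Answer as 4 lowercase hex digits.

Key "iapya2t" = 69 61 70 79 61 32 74 is 7 bytes > B = 5, so hash it first: H(key) = ae 0c, then zero-pad to 5 bytes: K' = ae 0c 00 00 00.
K' ⊕ ipad = 98 3a 36 36 36.
Inner input = 98 3a 36 36 36 ∥ 36 6a 6f 65.
Inner hash: even-index sum = 467 mod 256 = 211; odd-index sum = 277 mod 256 = 21 → d3 15.

d315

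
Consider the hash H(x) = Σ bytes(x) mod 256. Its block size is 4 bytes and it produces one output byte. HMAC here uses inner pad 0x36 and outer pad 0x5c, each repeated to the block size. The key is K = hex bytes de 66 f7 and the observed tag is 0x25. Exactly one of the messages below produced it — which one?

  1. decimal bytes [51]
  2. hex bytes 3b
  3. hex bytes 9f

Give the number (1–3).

1

Key hex bytes de 66 f7 is 3 bytes ≤ B = 4; zero-pad to 4 bytes: K' = de 66 f7 00.
K' ⊕ ipad = e8 50 c1 36; K' ⊕ opad = 82 3a ab 5c.
m1: inner = H(e8 50 c1 36 33) = 62; tag = H(82 3a ab 5c 62) = 25 ← matches
m2: inner = H(e8 50 c1 36 3b) = 6a; tag = H(82 3a ab 5c 6a) = 2d
m3: inner = H(e8 50 c1 36 9f) = ce; tag = H(82 3a ab 5c ce) = 91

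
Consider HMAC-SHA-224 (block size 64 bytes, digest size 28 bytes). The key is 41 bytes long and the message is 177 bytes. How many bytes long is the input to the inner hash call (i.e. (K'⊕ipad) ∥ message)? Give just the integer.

Key is 41 ≤ 64 bytes, zero-padded: |K'| = 64.
Inner input = (K'⊕ipad) ∥ m → 64 + 177 = 241 bytes.

241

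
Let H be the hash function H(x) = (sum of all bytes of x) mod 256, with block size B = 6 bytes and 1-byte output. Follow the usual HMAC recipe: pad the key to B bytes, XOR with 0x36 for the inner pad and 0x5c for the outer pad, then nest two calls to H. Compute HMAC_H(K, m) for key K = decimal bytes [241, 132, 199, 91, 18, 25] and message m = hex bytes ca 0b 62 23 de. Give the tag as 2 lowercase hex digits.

Key decimal bytes [241, 132, 199, 91, 18, 25] = f1 84 c7 5b 12 19 is exactly B = 6 bytes: K' = f1 84 c7 5b 12 19.
K' ⊕ ipad = c7 b2 f1 6d 24 2f.  K' ⊕ opad = ad d8 9b 07 4e 45.
Inner input = (K'⊕ipad) ∥ m = c7 b2 f1 6d 24 2f ∥ ca 0b 62 23 de.
Inner hash: sum = 199+178+241+109+36+47+202+11+98+35+222 = 1378; mod 256 = 98 → 62.
Outer input = (K'⊕opad) ∥ inner = ad d8 9b 07 4e 45 ∥ 62.
Outer hash (tag): sum = 173+216+155+7+78+69+98 = 796; mod 256 = 28 → 1c.

1c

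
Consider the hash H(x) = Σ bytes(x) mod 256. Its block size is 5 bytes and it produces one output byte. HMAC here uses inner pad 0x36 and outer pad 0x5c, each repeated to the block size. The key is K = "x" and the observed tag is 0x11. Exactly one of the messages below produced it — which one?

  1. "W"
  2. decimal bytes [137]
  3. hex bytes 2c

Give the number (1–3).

Key "x" = 78 is 1 byte ≤ B = 5; zero-pad to 5 bytes: K' = 78 00 00 00 00.
K' ⊕ ipad = 4e 36 36 36 36; K' ⊕ opad = 24 5c 5c 5c 5c.
m1: inner = H(4e 36 36 36 36 57) = 7d; tag = H(24 5c 5c 5c 5c 7d) = 11 ← matches
m2: inner = H(4e 36 36 36 36 89) = af; tag = H(24 5c 5c 5c 5c af) = 43
m3: inner = H(4e 36 36 36 36 2c) = 52; tag = H(24 5c 5c 5c 5c 52) = e6

1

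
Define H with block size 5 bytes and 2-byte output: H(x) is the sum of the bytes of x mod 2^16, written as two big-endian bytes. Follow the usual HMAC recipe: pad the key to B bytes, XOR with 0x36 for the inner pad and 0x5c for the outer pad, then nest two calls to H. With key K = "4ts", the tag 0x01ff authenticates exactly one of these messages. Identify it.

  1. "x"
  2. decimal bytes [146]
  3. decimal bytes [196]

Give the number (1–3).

2

Key "4ts" = 34 74 73 is 3 bytes ≤ B = 5; zero-pad to 5 bytes: K' = 34 74 73 00 00.
K' ⊕ ipad = 02 42 45 36 36; K' ⊕ opad = 68 28 2f 5c 5c.
m1: inner = H(02 42 45 36 36 78) = 01 6d; tag = H(68 28 2f 5c 5c 01 6d) = 01e5
m2: inner = H(02 42 45 36 36 92) = 01 87; tag = H(68 28 2f 5c 5c 01 87) = 01ff ← matches
m3: inner = H(02 42 45 36 36 c4) = 01 b9; tag = H(68 28 2f 5c 5c 01 b9) = 0231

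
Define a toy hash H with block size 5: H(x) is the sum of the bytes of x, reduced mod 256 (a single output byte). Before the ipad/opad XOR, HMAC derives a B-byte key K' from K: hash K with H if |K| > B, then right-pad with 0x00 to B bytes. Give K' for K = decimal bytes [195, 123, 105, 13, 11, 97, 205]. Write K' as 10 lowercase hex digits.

ed00000000

|K| = 7 > B = 5, so first hash the key.
H(K): sum = 195+123+105+13+11+97+205 = 749; mod 256 = 237 → ed.
Zero-pad H(K) = ed to 5 bytes: K' = ed 00 00 00 00.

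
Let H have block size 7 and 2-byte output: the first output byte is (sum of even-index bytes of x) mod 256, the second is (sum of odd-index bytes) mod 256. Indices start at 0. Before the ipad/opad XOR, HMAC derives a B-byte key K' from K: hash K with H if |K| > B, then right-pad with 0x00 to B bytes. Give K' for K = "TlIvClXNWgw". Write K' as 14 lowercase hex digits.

|K| = 11 > B = 7, so first hash the key.
H(K): even-index sum = 518 mod 256 = 6; odd-index sum = 515 mod 256 = 3 → 06 03.
Zero-pad H(K) = 06 03 to 7 bytes: K' = 06 03 00 00 00 00 00.

06030000000000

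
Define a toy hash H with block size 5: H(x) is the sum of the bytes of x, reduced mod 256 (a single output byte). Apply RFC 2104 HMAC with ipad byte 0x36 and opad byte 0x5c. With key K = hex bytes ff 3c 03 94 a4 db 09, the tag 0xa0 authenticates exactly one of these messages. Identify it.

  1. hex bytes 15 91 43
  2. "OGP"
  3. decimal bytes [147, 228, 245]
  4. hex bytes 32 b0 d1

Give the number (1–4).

2

Key hex bytes ff 3c 03 94 a4 db 09 is 7 bytes > B = 5, so hash it first: H(key) = 5a, then zero-pad to 5 bytes: K' = 5a 00 00 00 00.
K' ⊕ ipad = 6c 36 36 36 36; K' ⊕ opad = 06 5c 5c 5c 5c.
m1: inner = H(6c 36 36 36 36 15 91 43) = 2d; tag = H(06 5c 5c 5c 5c 2d) = a3
m2: inner = H(6c 36 36 36 36 4f 47 50) = 2a; tag = H(06 5c 5c 5c 5c 2a) = a0 ← matches
m3: inner = H(6c 36 36 36 36 93 e4 f5) = b0; tag = H(06 5c 5c 5c 5c b0) = 26
m4: inner = H(6c 36 36 36 36 32 b0 d1) = f7; tag = H(06 5c 5c 5c 5c f7) = 6d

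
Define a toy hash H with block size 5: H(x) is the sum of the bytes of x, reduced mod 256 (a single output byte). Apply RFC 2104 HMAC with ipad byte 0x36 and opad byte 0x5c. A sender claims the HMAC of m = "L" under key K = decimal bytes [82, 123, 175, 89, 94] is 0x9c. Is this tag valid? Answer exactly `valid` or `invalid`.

Key decimal bytes [82, 123, 175, 89, 94] = 52 7b af 59 5e is exactly B = 5 bytes: K' = 52 7b af 59 5e.
K' ⊕ ipad = 64 4d 99 6f 68; K' ⊕ opad = 0e 27 f3 05 02.
Inner hash: sum = 100+77+153+111+104+76 = 621; mod 256 = 109 → 6d.
Outer hash (recomputed tag): sum = 14+39+243+5+2+109 = 412; mod 256 = 156 → 9c.
Recomputed tag = 9c; claimed = 9c → match.

valid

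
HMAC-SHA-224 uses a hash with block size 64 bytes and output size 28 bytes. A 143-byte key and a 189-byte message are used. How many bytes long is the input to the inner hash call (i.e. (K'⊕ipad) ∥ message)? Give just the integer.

Key is 143 > 64 bytes, so it is hashed to 28 bytes then zero-padded to 64: |K'| = 64.
Inner input = (K'⊕ipad) ∥ m → 64 + 189 = 253 bytes.

253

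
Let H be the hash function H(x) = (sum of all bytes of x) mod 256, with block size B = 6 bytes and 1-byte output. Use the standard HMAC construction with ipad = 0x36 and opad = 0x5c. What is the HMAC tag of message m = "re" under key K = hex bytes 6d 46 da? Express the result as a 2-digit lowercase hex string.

15

Key hex bytes 6d 46 da is 3 bytes ≤ B = 6; zero-pad to 6 bytes: K' = 6d 46 da 00 00 00.
K' ⊕ ipad = 5b 70 ec 36 36 36.  K' ⊕ opad = 31 1a 86 5c 5c 5c.
Inner input = (K'⊕ipad) ∥ m = 5b 70 ec 36 36 36 ∥ 72 65.
Inner hash: sum = 91+112+236+54+54+54+114+101 = 816; mod 256 = 48 → 30.
Outer input = (K'⊕opad) ∥ inner = 31 1a 86 5c 5c 5c ∥ 30.
Outer hash (tag): sum = 49+26+134+92+92+92+48 = 533; mod 256 = 21 → 15.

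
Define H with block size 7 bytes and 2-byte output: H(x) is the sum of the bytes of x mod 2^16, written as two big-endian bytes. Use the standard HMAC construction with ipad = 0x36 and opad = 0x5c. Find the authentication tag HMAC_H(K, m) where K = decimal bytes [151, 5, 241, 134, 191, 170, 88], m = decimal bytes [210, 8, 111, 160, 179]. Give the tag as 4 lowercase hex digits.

0508

Key decimal bytes [151, 5, 241, 134, 191, 170, 88] = 97 05 f1 86 bf aa 58 is exactly B = 7 bytes: K' = 97 05 f1 86 bf aa 58.
K' ⊕ ipad = a1 33 c7 b0 89 9c 6e.  K' ⊕ opad = cb 59 ad da e3 f6 04.
Inner input = (K'⊕ipad) ∥ m = a1 33 c7 b0 89 9c 6e ∥ d2 08 6f a0 b3.
Inner hash: sum = 161+51+199+176+137+156+110+210+8+111+160+179 = 1658 → 06 7a.
Outer input = (K'⊕opad) ∥ inner = cb 59 ad da e3 f6 04 ∥ 06 7a.
Outer hash (tag): sum = 203+89+173+218+227+246+4+6+122 = 1288 → 05 08.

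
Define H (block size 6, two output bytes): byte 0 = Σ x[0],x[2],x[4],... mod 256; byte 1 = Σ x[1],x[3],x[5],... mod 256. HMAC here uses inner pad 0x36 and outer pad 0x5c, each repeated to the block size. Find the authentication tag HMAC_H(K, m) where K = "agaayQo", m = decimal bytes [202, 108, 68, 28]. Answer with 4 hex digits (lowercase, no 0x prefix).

Key "agaayQo" = 61 67 61 61 79 51 6f is 7 bytes > B = 6, so hash it first: H(key) = aa 19, then zero-pad to 6 bytes: K' = aa 19 00 00 00 00.
K' ⊕ ipad = 9c 2f 36 36 36 36.  K' ⊕ opad = f6 45 5c 5c 5c 5c.
Inner input = (K'⊕ipad) ∥ m = 9c 2f 36 36 36 36 ∥ ca 6c 44 1c.
Inner hash: even-index sum = 534 mod 256 = 22; odd-index sum = 291 mod 256 = 35 → 16 23.
Outer input = (K'⊕opad) ∥ inner = f6 45 5c 5c 5c 5c ∥ 16 23.
Outer hash (tag): even-index sum = 452 mod 256 = 196; odd-index sum = 288 mod 256 = 32 → c4 20.

c420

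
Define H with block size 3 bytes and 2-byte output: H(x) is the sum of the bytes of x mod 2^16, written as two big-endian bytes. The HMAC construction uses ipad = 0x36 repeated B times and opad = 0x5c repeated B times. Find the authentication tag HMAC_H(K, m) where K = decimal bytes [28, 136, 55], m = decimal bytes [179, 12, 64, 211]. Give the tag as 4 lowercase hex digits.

Key decimal bytes [28, 136, 55] = 1c 88 37 is exactly B = 3 bytes: K' = 1c 88 37.
K' ⊕ ipad = 2a be 01.  K' ⊕ opad = 40 d4 6b.
Inner input = (K'⊕ipad) ∥ m = 2a be 01 ∥ b3 0c 40 d3.
Inner hash: sum = 42+190+1+179+12+64+211 = 699 → 02 bb.
Outer input = (K'⊕opad) ∥ inner = 40 d4 6b ∥ 02 bb.
Outer hash (tag): sum = 64+212+107+2+187 = 572 → 02 3c.

023c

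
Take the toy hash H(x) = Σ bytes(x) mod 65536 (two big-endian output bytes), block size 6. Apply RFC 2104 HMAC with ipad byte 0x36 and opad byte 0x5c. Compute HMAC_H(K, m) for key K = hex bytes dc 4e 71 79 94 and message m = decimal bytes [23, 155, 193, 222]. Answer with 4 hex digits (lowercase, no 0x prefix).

Key hex bytes dc 4e 71 79 94 is 5 bytes ≤ B = 6; zero-pad to 6 bytes: K' = dc 4e 71 79 94 00.
K' ⊕ ipad = ea 78 47 4f a2 36.  K' ⊕ opad = 80 12 2d 25 c8 5c.
Inner input = (K'⊕ipad) ∥ m = ea 78 47 4f a2 36 ∥ 17 9b c1 de.
Inner hash: sum = 234+120+71+79+162+54+23+155+193+222 = 1313 → 05 21.
Outer input = (K'⊕opad) ∥ inner = 80 12 2d 25 c8 5c ∥ 05 21.
Outer hash (tag): sum = 128+18+45+37+200+92+5+33 = 558 → 02 2e.

022e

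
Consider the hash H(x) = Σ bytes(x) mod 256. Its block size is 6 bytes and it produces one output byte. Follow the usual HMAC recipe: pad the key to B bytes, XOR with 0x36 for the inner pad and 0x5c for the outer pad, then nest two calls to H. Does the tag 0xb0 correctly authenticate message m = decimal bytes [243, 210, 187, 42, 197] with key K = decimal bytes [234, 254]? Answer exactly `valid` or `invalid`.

Key decimal bytes [234, 254] = ea fe is 2 bytes ≤ B = 6; zero-pad to 6 bytes: K' = ea fe 00 00 00 00.
K' ⊕ ipad = dc c8 36 36 36 36; K' ⊕ opad = b6 a2 5c 5c 5c 5c.
Inner hash: sum = 220+200+54+54+54+54+243+210+187+42+197 = 1515; mod 256 = 235 → eb.
Outer hash (recomputed tag): sum = 182+162+92+92+92+92+235 = 947; mod 256 = 179 → b3.
Recomputed tag = b3; claimed = b0 → mismatch.

invalid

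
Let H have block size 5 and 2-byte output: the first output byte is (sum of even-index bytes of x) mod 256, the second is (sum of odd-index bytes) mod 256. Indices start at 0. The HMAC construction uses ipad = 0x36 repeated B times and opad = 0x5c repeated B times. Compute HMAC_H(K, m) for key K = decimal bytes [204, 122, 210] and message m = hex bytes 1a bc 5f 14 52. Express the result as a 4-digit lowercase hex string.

Key decimal bytes [204, 122, 210] = cc 7a d2 is 3 bytes ≤ B = 5; zero-pad to 5 bytes: K' = cc 7a d2 00 00.
K' ⊕ ipad = fa 4c e4 36 36.  K' ⊕ opad = 90 26 8e 5c 5c.
Inner input = (K'⊕ipad) ∥ m = fa 4c e4 36 36 ∥ 1a bc 5f 14 52.
Inner hash: even-index sum = 740 mod 256 = 228; odd-index sum = 333 mod 256 = 77 → e4 4d.
Outer input = (K'⊕opad) ∥ inner = 90 26 8e 5c 5c ∥ e4 4d.
Outer hash (tag): even-index sum = 455 mod 256 = 199; odd-index sum = 358 mod 256 = 102 → c7 66.

c766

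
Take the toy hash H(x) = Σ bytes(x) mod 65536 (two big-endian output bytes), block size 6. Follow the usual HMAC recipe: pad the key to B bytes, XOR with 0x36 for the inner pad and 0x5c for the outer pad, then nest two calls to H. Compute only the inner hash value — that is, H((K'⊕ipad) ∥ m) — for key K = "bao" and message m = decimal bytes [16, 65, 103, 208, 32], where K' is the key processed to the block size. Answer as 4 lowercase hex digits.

034e

Key "bao" = 62 61 6f is 3 bytes ≤ B = 6; zero-pad to 6 bytes: K' = 62 61 6f 00 00 00.
K' ⊕ ipad = 54 57 59 36 36 36.
Inner input = 54 57 59 36 36 36 ∥ 10 41 67 d0 20.
Inner hash: sum = 84+87+89+54+54+54+16+65+103+208+32 = 846 → 03 4e.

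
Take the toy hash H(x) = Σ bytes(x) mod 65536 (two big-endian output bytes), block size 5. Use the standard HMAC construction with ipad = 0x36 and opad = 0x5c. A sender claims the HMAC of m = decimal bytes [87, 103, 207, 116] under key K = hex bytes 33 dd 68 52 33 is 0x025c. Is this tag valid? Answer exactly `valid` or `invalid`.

Key hex bytes 33 dd 68 52 33 is exactly B = 5 bytes: K' = 33 dd 68 52 33.
K' ⊕ ipad = 05 eb 5e 64 05; K' ⊕ opad = 6f 81 34 0e 6f.
Inner hash: sum = 5+235+94+100+5+87+103+207+116 = 952 → 03 b8.
Outer hash (recomputed tag): sum = 111+129+52+14+111+3+184 = 604 → 02 5c.
Recomputed tag = 025c; claimed = 025c → match.

valid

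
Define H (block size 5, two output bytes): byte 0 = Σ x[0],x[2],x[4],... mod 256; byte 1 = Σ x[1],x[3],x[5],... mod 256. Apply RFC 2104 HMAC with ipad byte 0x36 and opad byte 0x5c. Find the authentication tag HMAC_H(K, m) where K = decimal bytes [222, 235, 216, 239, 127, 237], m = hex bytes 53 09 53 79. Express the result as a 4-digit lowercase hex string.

Key decimal bytes [222, 235, 216, 239, 127, 237] = de eb d8 ef 7f ed is 6 bytes > B = 5, so hash it first: H(key) = 35 c7, then zero-pad to 5 bytes: K' = 35 c7 00 00 00.
K' ⊕ ipad = 03 f1 36 36 36.  K' ⊕ opad = 69 9b 5c 5c 5c.
Inner input = (K'⊕ipad) ∥ m = 03 f1 36 36 36 ∥ 53 09 53 79.
Inner hash: even-index sum = 241 mod 256 = 241; odd-index sum = 461 mod 256 = 205 → f1 cd.
Outer input = (K'⊕opad) ∥ inner = 69 9b 5c 5c 5c ∥ f1 cd.
Outer hash (tag): even-index sum = 494 mod 256 = 238; odd-index sum = 488 mod 256 = 232 → ee e8.

eee8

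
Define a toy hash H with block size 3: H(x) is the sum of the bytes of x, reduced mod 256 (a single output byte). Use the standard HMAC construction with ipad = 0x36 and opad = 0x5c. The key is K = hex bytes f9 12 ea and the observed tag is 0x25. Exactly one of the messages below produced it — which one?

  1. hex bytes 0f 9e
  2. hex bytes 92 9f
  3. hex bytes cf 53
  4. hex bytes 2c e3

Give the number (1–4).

1

Key hex bytes f9 12 ea is exactly B = 3 bytes: K' = f9 12 ea.
K' ⊕ ipad = cf 24 dc; K' ⊕ opad = a5 4e b6.
m1: inner = H(cf 24 dc 0f 9e) = 7c; tag = H(a5 4e b6 7c) = 25 ← matches
m2: inner = H(cf 24 dc 92 9f) = 00; tag = H(a5 4e b6 00) = a9
m3: inner = H(cf 24 dc cf 53) = f1; tag = H(a5 4e b6 f1) = 9a
m4: inner = H(cf 24 dc 2c e3) = de; tag = H(a5 4e b6 de) = 87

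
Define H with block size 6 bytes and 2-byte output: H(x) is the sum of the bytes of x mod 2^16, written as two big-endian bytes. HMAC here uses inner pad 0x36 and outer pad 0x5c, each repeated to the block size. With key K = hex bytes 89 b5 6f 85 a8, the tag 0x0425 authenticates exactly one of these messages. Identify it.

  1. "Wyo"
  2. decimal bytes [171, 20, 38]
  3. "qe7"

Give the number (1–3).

Key hex bytes 89 b5 6f 85 a8 is 5 bytes ≤ B = 6; zero-pad to 6 bytes: K' = 89 b5 6f 85 a8 00.
K' ⊕ ipad = bf 83 59 b3 9e 36; K' ⊕ opad = d5 e9 33 d9 f4 5c.
m1: inner = H(bf 83 59 b3 9e 36 57 79 6f) = 04 61; tag = H(d5 e9 33 d9 f4 5c 04 61) = 047f
m2: inner = H(bf 83 59 b3 9e 36 ab 14 26) = 04 07; tag = H(d5 e9 33 d9 f4 5c 04 07) = 0425 ← matches
m3: inner = H(bf 83 59 b3 9e 36 71 65 37) = 04 2f; tag = H(d5 e9 33 d9 f4 5c 04 2f) = 044d

2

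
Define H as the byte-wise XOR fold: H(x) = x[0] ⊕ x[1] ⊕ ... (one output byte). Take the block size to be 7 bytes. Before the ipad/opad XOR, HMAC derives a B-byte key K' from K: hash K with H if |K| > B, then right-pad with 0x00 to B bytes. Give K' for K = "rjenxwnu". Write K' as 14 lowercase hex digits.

07000000000000

|K| = 8 > B = 7, so first hash the key.
H(K): XOR 72⊕6a⊕65⊕6e⊕78⊕77⊕6e⊕75 = 07.
Zero-pad H(K) = 07 to 7 bytes: K' = 07 00 00 00 00 00 00.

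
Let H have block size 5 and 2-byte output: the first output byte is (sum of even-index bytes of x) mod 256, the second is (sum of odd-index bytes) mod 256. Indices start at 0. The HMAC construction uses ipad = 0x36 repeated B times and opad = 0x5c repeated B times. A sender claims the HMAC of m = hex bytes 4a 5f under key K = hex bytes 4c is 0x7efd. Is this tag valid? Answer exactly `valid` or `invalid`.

valid

Key hex bytes 4c is 1 byte ≤ B = 5; zero-pad to 5 bytes: K' = 4c 00 00 00 00.
K' ⊕ ipad = 7a 36 36 36 36; K' ⊕ opad = 10 5c 5c 5c 5c.
Inner hash: even-index sum = 325 mod 256 = 69; odd-index sum = 182 mod 256 = 182 → 45 b6.
Outer hash (recomputed tag): even-index sum = 382 mod 256 = 126; odd-index sum = 253 mod 256 = 253 → 7e fd.
Recomputed tag = 7efd; claimed = 7efd → match.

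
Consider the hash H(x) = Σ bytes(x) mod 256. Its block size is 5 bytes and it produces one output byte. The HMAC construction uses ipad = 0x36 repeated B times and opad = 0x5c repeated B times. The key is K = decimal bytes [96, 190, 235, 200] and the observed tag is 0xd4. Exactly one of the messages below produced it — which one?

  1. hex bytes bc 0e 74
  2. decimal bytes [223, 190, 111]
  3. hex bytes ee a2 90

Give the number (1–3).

Key decimal bytes [96, 190, 235, 200] = 60 be eb c8 is 4 bytes ≤ B = 5; zero-pad to 5 bytes: K' = 60 be eb c8 00.
K' ⊕ ipad = 56 88 dd fe 36; K' ⊕ opad = 3c e2 b7 94 5c.
m1: inner = H(56 88 dd fe 36 bc 0e 74) = 2d; tag = H(3c e2 b7 94 5c 2d) = f2
m2: inner = H(56 88 dd fe 36 df be 6f) = fb; tag = H(3c e2 b7 94 5c fb) = c0
m3: inner = H(56 88 dd fe 36 ee a2 90) = 0f; tag = H(3c e2 b7 94 5c 0f) = d4 ← matches

3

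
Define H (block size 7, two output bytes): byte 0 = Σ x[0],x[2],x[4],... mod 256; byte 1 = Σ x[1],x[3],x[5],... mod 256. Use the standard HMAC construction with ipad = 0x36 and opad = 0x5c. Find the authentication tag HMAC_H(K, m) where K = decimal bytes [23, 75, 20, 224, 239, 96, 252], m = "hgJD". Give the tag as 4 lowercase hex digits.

Key decimal bytes [23, 75, 20, 224, 239, 96, 252] = 17 4b 14 e0 ef 60 fc is exactly B = 7 bytes: K' = 17 4b 14 e0 ef 60 fc.
K' ⊕ ipad = 21 7d 22 d6 d9 56 ca.  K' ⊕ opad = 4b 17 48 bc b3 3c a0.
Inner input = (K'⊕ipad) ∥ m = 21 7d 22 d6 d9 56 ca ∥ 68 67 4a 44.
Inner hash: even-index sum = 657 mod 256 = 145; odd-index sum = 603 mod 256 = 91 → 91 5b.
Outer input = (K'⊕opad) ∥ inner = 4b 17 48 bc b3 3c a0 ∥ 91 5b.
Outer hash (tag): even-index sum = 577 mod 256 = 65; odd-index sum = 416 mod 256 = 160 → 41 a0.

41a0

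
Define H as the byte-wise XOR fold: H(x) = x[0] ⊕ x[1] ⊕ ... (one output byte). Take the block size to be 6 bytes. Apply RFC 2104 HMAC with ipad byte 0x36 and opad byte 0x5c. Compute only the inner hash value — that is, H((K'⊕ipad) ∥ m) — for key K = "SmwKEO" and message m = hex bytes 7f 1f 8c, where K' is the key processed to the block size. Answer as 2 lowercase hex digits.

e4

Key "SmwKEO" = 53 6d 77 4b 45 4f is exactly B = 6 bytes: K' = 53 6d 77 4b 45 4f.
K' ⊕ ipad = 65 5b 41 7d 73 79.
Inner input = 65 5b 41 7d 73 79 ∥ 7f 1f 8c.
Inner hash: XOR 65⊕5b⊕41⊕7d⊕73⊕79⊕7f⊕1f⊕8c = e4.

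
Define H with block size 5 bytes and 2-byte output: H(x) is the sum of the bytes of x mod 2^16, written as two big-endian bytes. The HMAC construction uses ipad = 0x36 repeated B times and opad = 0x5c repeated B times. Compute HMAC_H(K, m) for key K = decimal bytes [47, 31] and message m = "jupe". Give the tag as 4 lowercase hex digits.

Key decimal bytes [47, 31] = 2f 1f is 2 bytes ≤ B = 5; zero-pad to 5 bytes: K' = 2f 1f 00 00 00.
K' ⊕ ipad = 19 29 36 36 36.  K' ⊕ opad = 73 43 5c 5c 5c.
Inner input = (K'⊕ipad) ∥ m = 19 29 36 36 36 ∥ 6a 75 70 65.
Inner hash: sum = 25+41+54+54+54+106+117+112+101 = 664 → 02 98.
Outer input = (K'⊕opad) ∥ inner = 73 43 5c 5c 5c ∥ 02 98.
Outer hash (tag): sum = 115+67+92+92+92+2+152 = 612 → 02 64.

0264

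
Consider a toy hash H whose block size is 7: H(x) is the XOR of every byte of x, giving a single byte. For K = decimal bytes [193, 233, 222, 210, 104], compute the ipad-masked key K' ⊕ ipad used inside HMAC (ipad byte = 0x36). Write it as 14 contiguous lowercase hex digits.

f7dfe8e45e3636

Key decimal bytes [193, 233, 222, 210, 104] = c1 e9 de d2 68 is 5 bytes ≤ B = 7; zero-pad to 7 bytes: K' = c1 e9 de d2 68 00 00.
XOR each byte with 0x36: c1⊕36=f7, e9⊕36=df, de⊕36=e8, d2⊕36=e4, 68⊕36=5e, 00⊕36=36, 00⊕36=36.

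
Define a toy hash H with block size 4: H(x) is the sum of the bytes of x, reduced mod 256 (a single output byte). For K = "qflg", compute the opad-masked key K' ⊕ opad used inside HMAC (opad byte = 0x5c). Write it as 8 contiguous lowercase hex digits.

Key "qflg" = 71 66 6c 67 is exactly B = 4 bytes: K' = 71 66 6c 67.
XOR each byte with 0x5c: 71⊕5c=2d, 66⊕5c=3a, 6c⊕5c=30, 67⊕5c=3b.

2d3a303b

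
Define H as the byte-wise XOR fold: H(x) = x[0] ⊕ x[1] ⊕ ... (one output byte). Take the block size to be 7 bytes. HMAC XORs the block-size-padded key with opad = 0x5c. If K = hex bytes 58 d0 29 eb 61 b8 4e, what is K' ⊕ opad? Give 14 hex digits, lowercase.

Key hex bytes 58 d0 29 eb 61 b8 4e is exactly B = 7 bytes: K' = 58 d0 29 eb 61 b8 4e.
XOR each byte with 0x5c: 58⊕5c=04, d0⊕5c=8c, 29⊕5c=75, eb⊕5c=b7, 61⊕5c=3d, b8⊕5c=e4, 4e⊕5c=12.

048c75b73de412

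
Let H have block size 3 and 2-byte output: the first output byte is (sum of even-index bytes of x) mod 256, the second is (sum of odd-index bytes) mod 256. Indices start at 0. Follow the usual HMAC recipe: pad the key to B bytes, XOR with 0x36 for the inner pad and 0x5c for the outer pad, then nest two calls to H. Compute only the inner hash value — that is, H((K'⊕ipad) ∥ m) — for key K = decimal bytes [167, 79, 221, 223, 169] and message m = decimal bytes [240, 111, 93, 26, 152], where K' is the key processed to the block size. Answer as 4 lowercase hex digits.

Key decimal bytes [167, 79, 221, 223, 169] = a7 4f dd df a9 is 5 bytes > B = 3, so hash it first: H(key) = 2d 2e, then zero-pad to 3 bytes: K' = 2d 2e 00.
K' ⊕ ipad = 1b 18 36.
Inner input = 1b 18 36 ∥ f0 6f 5d 1a 98.
Inner hash: even-index sum = 218 mod 256 = 218; odd-index sum = 509 mod 256 = 253 → da fd.

dafd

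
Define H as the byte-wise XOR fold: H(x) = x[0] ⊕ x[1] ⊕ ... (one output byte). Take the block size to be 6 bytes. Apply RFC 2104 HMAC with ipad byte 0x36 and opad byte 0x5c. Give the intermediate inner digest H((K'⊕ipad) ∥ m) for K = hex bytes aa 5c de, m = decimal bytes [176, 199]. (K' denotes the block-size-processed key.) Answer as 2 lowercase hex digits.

Key hex bytes aa 5c de is 3 bytes ≤ B = 6; zero-pad to 6 bytes: K' = aa 5c de 00 00 00.
K' ⊕ ipad = 9c 6a e8 36 36 36.
Inner input = 9c 6a e8 36 36 36 ∥ b0 c7.
Inner hash: XOR 9c⊕6a⊕e8⊕36⊕36⊕36⊕b0⊕c7 = 5f.

5f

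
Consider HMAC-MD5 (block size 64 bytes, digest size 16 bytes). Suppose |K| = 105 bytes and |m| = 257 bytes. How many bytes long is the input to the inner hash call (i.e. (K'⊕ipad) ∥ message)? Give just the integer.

Key is 105 > 64 bytes, so it is hashed to 16 bytes then zero-padded to 64: |K'| = 64.
Inner input = (K'⊕ipad) ∥ m → 64 + 257 = 321 bytes.

321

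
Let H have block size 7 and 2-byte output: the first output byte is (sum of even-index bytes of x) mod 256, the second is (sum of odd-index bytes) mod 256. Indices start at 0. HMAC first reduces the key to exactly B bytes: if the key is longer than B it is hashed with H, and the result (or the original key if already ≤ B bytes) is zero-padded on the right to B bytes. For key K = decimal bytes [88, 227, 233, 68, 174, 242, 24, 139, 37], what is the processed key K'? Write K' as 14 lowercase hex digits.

|K| = 9 > B = 7, so first hash the key.
H(K): even-index sum = 556 mod 256 = 44; odd-index sum = 676 mod 256 = 164 → 2c a4.
Zero-pad H(K) = 2c a4 to 7 bytes: K' = 2c a4 00 00 00 00 00.

2ca40000000000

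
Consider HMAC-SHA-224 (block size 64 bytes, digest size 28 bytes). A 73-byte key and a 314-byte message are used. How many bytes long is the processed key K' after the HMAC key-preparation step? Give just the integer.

Key is 73 > 64 bytes, so it is hashed to 28 bytes then zero-padded to 64: |K'| = 64.

64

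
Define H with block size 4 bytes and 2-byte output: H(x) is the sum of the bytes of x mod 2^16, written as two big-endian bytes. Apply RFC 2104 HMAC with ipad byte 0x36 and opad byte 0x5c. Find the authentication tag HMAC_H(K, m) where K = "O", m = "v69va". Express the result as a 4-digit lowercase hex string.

0200

Key "O" = 4f is 1 byte ≤ B = 4; zero-pad to 4 bytes: K' = 4f 00 00 00.
K' ⊕ ipad = 79 36 36 36.  K' ⊕ opad = 13 5c 5c 5c.
Inner input = (K'⊕ipad) ∥ m = 79 36 36 36 ∥ 76 36 39 76 61.
Inner hash: sum = 121+54+54+54+118+54+57+118+97 = 727 → 02 d7.
Outer input = (K'⊕opad) ∥ inner = 13 5c 5c 5c ∥ 02 d7.
Outer hash (tag): sum = 19+92+92+92+2+215 = 512 → 02 00.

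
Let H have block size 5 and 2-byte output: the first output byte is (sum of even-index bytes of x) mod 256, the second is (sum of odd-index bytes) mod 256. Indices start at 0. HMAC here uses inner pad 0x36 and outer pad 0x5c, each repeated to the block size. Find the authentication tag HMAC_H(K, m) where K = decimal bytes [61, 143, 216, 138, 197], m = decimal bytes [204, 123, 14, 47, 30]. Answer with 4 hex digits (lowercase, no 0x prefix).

Key decimal bytes [61, 143, 216, 138, 197] = 3d 8f d8 8a c5 is exactly B = 5 bytes: K' = 3d 8f d8 8a c5.
K' ⊕ ipad = 0b b9 ee bc f3.  K' ⊕ opad = 61 d3 84 d6 99.
Inner input = (K'⊕ipad) ∥ m = 0b b9 ee bc f3 ∥ cc 7b 0e 2f 1e.
Inner hash: even-index sum = 662 mod 256 = 150; odd-index sum = 621 mod 256 = 109 → 96 6d.
Outer input = (K'⊕opad) ∥ inner = 61 d3 84 d6 99 ∥ 96 6d.
Outer hash (tag): even-index sum = 491 mod 256 = 235; odd-index sum = 575 mod 256 = 63 → eb 3f.

eb3f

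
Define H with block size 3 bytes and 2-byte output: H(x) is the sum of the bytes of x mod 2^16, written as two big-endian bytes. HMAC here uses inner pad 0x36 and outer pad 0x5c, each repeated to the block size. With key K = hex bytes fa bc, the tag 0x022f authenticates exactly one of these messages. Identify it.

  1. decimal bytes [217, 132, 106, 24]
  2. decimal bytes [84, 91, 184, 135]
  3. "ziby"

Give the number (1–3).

3

Key hex bytes fa bc is 2 bytes ≤ B = 3; zero-pad to 3 bytes: K' = fa bc 00.
K' ⊕ ipad = cc 8a 36; K' ⊕ opad = a6 e0 5c.
m1: inner = H(cc 8a 36 d9 84 6a 18) = 03 6b; tag = H(a6 e0 5c 03 6b) = 0250
m2: inner = H(cc 8a 36 54 5b b8 87) = 03 7a; tag = H(a6 e0 5c 03 7a) = 025f
m3: inner = H(cc 8a 36 7a 69 62 79) = 03 4a; tag = H(a6 e0 5c 03 4a) = 022f ← matches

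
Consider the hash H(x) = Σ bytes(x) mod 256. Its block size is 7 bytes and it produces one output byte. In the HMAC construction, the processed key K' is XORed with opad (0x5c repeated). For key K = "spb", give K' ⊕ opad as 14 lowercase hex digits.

2f2c3e5c5c5c5c

Key "spb" = 73 70 62 is 3 bytes ≤ B = 7; zero-pad to 7 bytes: K' = 73 70 62 00 00 00 00.
XOR each byte with 0x5c: 73⊕5c=2f, 70⊕5c=2c, 62⊕5c=3e, 00⊕5c=5c, 00⊕5c=5c, 00⊕5c=5c, 00⊕5c=5c.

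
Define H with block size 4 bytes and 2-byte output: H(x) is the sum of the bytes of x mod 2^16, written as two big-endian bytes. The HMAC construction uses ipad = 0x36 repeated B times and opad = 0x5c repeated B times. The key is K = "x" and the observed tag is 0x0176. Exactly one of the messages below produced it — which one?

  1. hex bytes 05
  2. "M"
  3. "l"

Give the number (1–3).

Key "x" = 78 is 1 byte ≤ B = 4; zero-pad to 4 bytes: K' = 78 00 00 00.
K' ⊕ ipad = 4e 36 36 36; K' ⊕ opad = 24 5c 5c 5c.
m1: inner = H(4e 36 36 36 05) = 00 f5; tag = H(24 5c 5c 5c 00 f5) = 022d
m2: inner = H(4e 36 36 36 4d) = 01 3d; tag = H(24 5c 5c 5c 01 3d) = 0176 ← matches
m3: inner = H(4e 36 36 36 6c) = 01 5c; tag = H(24 5c 5c 5c 01 5c) = 0195

2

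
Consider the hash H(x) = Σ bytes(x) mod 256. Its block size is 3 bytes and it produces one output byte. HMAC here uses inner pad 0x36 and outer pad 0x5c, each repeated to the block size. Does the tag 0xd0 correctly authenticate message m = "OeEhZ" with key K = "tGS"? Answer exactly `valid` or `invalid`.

Key "tGS" = 74 47 53 is exactly B = 3 bytes: K' = 74 47 53.
K' ⊕ ipad = 42 71 65; K' ⊕ opad = 28 1b 0f.
Inner hash: sum = 66+113+101+79+101+69+104+90 = 723; mod 256 = 211 → d3.
Outer hash (recomputed tag): sum = 40+27+15+211 = 293; mod 256 = 37 → 25.
Recomputed tag = 25; claimed = d0 → mismatch.

invalid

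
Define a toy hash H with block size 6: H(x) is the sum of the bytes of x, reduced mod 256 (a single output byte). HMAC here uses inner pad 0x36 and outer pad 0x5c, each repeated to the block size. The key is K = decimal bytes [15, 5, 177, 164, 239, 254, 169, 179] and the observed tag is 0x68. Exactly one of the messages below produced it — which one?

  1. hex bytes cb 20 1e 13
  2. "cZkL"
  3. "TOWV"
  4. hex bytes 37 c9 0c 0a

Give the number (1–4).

Key decimal bytes [15, 5, 177, 164, 239, 254, 169, 179] = 0f 05 b1 a4 ef fe a9 b3 is 8 bytes > B = 6, so hash it first: H(key) = b2, then zero-pad to 6 bytes: K' = b2 00 00 00 00 00.
K' ⊕ ipad = 84 36 36 36 36 36; K' ⊕ opad = ee 5c 5c 5c 5c 5c.
m1: inner = H(84 36 36 36 36 36 cb 20 1e 13) = ae; tag = H(ee 5c 5c 5c 5c 5c ae) = 68 ← matches
m2: inner = H(84 36 36 36 36 36 63 5a 6b 4c) = 06; tag = H(ee 5c 5c 5c 5c 5c 06) = c0
m3: inner = H(84 36 36 36 36 36 54 4f 57 56) = e2; tag = H(ee 5c 5c 5c 5c 5c e2) = 9c
m4: inner = H(84 36 36 36 36 36 37 c9 0c 0a) = a8; tag = H(ee 5c 5c 5c 5c 5c a8) = 62

1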